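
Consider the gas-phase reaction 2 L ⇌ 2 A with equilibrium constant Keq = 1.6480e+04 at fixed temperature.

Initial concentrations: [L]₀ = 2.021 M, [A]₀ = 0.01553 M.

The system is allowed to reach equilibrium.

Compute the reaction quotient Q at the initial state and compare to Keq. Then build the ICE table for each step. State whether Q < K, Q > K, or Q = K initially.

Q₀ = 5.9049e-05 vs Keq = 1.6480e+04 ⇒ Q<K, forward
Step 1:
                  L         A
  I           2.021   0.01553
  C          -2.005     2.005
  E         0.01574     2.021
  solve Keq expr → x = 1.003; check Q = 1.6480e+04

Q₀ = 5.9049e-05; Q < K (proceeds forward)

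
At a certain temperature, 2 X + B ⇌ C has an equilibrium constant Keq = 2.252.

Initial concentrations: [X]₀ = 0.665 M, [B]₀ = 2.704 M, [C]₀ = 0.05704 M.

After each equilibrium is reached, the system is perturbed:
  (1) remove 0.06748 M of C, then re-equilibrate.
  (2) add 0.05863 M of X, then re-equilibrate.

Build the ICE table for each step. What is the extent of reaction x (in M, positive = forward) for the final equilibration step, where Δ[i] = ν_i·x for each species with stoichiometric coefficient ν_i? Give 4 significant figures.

Q₀ = 0.0477 vs Keq = 2.252 ⇒ Q<K, forward
Step 1:
                  X         B         C
  I           0.665     2.704   0.05704
  C          -0.442    -0.221     0.221
  E           0.223     2.483     0.278
  solve Keq expr → x = 0.221; check Q = 2.252
Then remove 0.06748 M of C.
Step 2:
                  X         B         C
  I           0.223     2.483    0.2106
  C         -0.0232   -0.0116    0.0116
  E          0.1998     2.471    0.2222
  solve Keq expr → x = 0.0116; check Q = 2.252
Then add 0.05863 M of X.
Step 3:
                  X         B         C
  I          0.2584     2.471    0.2222
  C        -0.04726  -0.02363   0.02363
  E          0.2112     2.448    0.2458
  solve Keq expr → x = 0.02363; check Q = 2.252

x = 0.02363 M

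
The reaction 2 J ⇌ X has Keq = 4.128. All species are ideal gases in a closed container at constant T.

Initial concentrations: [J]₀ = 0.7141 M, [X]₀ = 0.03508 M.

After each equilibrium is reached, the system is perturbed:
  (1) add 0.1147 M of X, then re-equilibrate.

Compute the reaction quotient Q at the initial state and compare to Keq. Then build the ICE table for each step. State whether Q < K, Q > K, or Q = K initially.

Q₀ = 0.06879 vs Keq = 4.128 ⇒ Q<K, forward
Step 1:
                   J          X
  init        0.7141    0.03508
  Δ          -0.4606     0.2303
  eq          0.2535     0.2654
  solve Keq expr → x = 0.2303; check Q = 4.128
Then add 0.1147 M of X.
Step 2:
                   J          X
  init        0.2535     0.3801
  Δ          0.04149   -0.02075
  eq           0.295     0.3593
  solve Keq expr → x = -0.02075; check Q = 4.128

Q₀ = 0.06879; Q < K (proceeds forward)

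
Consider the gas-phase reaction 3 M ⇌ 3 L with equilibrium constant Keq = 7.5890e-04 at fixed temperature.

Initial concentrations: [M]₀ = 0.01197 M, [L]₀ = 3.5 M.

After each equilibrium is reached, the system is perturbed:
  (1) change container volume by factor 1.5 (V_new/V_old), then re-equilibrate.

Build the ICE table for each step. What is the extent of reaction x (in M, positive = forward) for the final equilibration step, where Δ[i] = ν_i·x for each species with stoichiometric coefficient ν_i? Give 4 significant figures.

Q₀ = 2.4999e+07 vs Keq = 7.5890e-04 ⇒ Q>K, reverse
Step 1:
                  M         L
  I         0.01197       3.5
  C           3.206    -3.206
  E           3.218    0.2936
  solve Keq expr → x = -1.069; check Q = 7.5890e-04
Then change container volume by factor 1.5 (V_new/V_old).
Step 2:
                  M         L
  I           2.146    0.1957
  C               0         0
  E           2.146    0.1957
  solve Keq expr → x = 0; check Q = 7.5890e-04

x = 0 M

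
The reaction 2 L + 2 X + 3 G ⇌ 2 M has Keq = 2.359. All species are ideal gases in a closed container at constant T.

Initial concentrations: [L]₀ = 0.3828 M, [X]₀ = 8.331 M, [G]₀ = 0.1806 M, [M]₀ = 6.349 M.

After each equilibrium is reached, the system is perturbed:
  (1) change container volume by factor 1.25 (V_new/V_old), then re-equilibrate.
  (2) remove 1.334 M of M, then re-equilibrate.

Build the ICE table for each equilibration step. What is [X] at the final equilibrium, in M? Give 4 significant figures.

Q₀ = 672.9 vs Keq = 2.359 ⇒ Q>K, reverse
Step 1:
                   L          X          G          M
  I           0.3828      8.331     0.1806      6.349
  C           0.3573     0.3573      0.536    -0.3573
  E           0.7401      8.688     0.7166      5.992
  solve Keq expr → x = -0.1787; check Q = 2.359
Then change container volume by factor 1.25 (V_new/V_old).
Step 2:
                   L          X          G          M
  I           0.5921      6.951     0.5733      4.793
  C           0.1036     0.1036     0.1555    -0.1036
  E           0.6958      7.054     0.7288       4.69
  solve Keq expr → x = -0.05182; check Q = 2.359
Then remove 1.334 M of M.
Step 3:
                   L          X          G          M
  I           0.6958      7.054     0.7288      3.356
  C          -0.0637    -0.0637   -0.09555     0.0637
  E           0.6321      6.991     0.6332      3.419
  solve Keq expr → x = 0.03185; check Q = 2.359

[X]_eq = 6.991 M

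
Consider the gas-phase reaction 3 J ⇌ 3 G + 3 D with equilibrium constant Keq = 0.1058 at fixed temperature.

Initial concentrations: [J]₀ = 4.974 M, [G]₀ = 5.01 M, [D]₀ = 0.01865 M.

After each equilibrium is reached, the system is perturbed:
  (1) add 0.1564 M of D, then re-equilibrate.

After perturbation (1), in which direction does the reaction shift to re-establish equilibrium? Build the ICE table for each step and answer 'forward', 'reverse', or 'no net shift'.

Direction: reverse

Q₀ = 6.6288e-06 vs Keq = 0.1058 ⇒ Q<K, forward
Step 1:
                    J           G           D
  I             4.974        5.01     0.01865
  C           -0.3838      0.3838      0.3838
  E              4.59       5.394      0.4025
  solve Keq expr → x = 0.1279; check Q = 0.1058
Then add 0.1564 M of D.
Step 2:
                    J           G           D
  I              4.59       5.394      0.5589
  C            0.1341     -0.1341     -0.1341
  E             4.724        5.26      0.4248
  solve Keq expr → x = -0.04469; check Q = 0.1058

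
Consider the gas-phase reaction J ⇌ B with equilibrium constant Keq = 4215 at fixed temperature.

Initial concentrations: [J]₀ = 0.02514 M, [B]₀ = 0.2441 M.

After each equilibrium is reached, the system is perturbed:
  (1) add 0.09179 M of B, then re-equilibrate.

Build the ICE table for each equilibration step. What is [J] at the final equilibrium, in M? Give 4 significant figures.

Q₀ = 9.71 vs Keq = 4215 ⇒ Q<K, forward
Step 1:
                   J          B
  init       0.02514     0.2441
  Δ         -0.02508    0.02508
  eq      6.3861e-05     0.2692
  solve Keq expr → x = 0.02508; check Q = 4215
Then add 0.09179 M of B.
Step 2:
                   J          B
  init    6.3861e-05      0.361
  Δ       2.1772e-05 -2.1772e-05
  eq      8.5633e-05     0.3609
  solve Keq expr → x = -2.1772e-05; check Q = 4215

[J]_eq = 8.5633e-05 M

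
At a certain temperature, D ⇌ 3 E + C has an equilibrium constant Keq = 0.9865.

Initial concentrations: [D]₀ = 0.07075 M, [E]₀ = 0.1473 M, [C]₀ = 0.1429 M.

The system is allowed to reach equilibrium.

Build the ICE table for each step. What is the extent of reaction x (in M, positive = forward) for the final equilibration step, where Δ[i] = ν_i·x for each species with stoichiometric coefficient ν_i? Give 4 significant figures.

x = 0.06285 M

Q₀ = 0.006455 vs Keq = 0.9865 ⇒ Q<K, forward
Step 1:
                   D          E          C
  Initial    0.07075     0.1473     0.1429
  Change    -0.06285     0.1885    0.06285
  Equil     0.007901     0.3358     0.2057
  solve Keq expr → x = 0.06285; check Q = 0.9865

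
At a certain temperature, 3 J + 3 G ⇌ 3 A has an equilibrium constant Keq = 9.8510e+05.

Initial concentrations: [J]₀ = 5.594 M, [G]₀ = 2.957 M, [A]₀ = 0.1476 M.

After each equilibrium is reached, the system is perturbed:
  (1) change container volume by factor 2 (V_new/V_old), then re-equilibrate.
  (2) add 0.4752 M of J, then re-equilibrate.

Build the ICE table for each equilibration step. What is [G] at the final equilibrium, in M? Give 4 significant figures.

[G]_eq = 0.008608 M

Q₀ = 7.1046e-07 vs Keq = 9.8510e+05 ⇒ Q<K, forward
Step 1:
                   J          G          A
  init         5.594      2.957     0.1476
  Δ           -2.945     -2.945      2.945
  eq           2.649    0.01174      3.093
  solve Keq expr → x = 0.9818; check Q = 9.8510e+05
Then change container volume by factor 2 (V_new/V_old).
Step 2:
                   J          G          A
  init         1.324   0.005868      1.546
  Δ         0.005773   0.005773  -0.005773
  eq            1.33    0.01164      1.541
  solve Keq expr → x = -0.001924; check Q = 9.8510e+05
Then add 0.4752 M of J.
Step 3:
                   J          G          A
  init         1.805    0.01164      1.541
  Δ        -0.003033  -0.003033   0.003033
  eq           1.802   0.008608      1.544
  solve Keq expr → x = 0.001011; check Q = 9.8510e+05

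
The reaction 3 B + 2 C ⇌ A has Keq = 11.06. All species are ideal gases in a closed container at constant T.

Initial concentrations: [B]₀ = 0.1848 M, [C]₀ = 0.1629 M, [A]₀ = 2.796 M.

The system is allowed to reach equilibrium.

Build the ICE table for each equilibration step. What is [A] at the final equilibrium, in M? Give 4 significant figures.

Q₀ = 1.6695e+04 vs Keq = 11.06 ⇒ Q>K, reverse
Step 1:
                    B           C           A
  I            0.1848      0.1629       2.796
  C            0.6704      0.4469     -0.2235
  E            0.8552      0.6098       2.573
  solve Keq expr → x = -0.2235; check Q = 11.06

[A]_eq = 2.573 M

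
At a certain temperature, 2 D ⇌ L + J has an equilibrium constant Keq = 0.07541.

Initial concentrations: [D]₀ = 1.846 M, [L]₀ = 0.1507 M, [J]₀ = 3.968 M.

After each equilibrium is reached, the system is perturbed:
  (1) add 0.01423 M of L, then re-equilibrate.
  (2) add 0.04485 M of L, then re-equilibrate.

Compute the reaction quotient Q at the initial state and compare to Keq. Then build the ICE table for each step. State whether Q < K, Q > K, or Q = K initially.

Q₀ = 0.1755; Q > K (proceeds reverse)

Q₀ = 0.1755 vs Keq = 0.07541 ⇒ Q>K, reverse
Step 1:
                   D          L          J
  Initial      1.846     0.1507      3.968
  Change      0.1475   -0.07375   -0.07375
  Equil        1.993    0.07695      3.894
  solve Keq expr → x = -0.07375; check Q = 0.07541
Then add 0.01423 M of L.
Step 2:
                   D          L          J
  Initial      1.993    0.09118      3.894
  Change     0.02421    -0.0121    -0.0121
  Equil        2.018    0.07908      3.882
  solve Keq expr → x = -0.0121; check Q = 0.07541
Then add 0.04485 M of L.
Step 3:
                   D          L          J
  Initial      2.018     0.1239      3.882
  Change      0.0759   -0.03795   -0.03795
  Equil        2.094    0.08598      3.844
  solve Keq expr → x = -0.03795; check Q = 0.07541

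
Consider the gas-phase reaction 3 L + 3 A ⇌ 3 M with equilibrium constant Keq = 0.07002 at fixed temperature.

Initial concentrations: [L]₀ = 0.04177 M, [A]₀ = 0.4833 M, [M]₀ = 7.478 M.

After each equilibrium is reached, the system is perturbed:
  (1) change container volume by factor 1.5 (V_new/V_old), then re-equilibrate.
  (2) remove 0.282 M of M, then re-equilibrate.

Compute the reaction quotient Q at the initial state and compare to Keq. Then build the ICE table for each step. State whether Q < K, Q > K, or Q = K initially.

Q₀ = 5.0829e+07; Q > K (proceeds reverse)

Q₀ = 5.0829e+07 vs Keq = 0.07002 ⇒ Q>K, reverse
Step 1:
                    L           A           M
  init        0.04177      0.4833       7.478
  Δ              3.03        3.03       -3.03
  eq            3.072       3.513       4.448
  solve Keq expr → x = -1.01; check Q = 0.07002
Then change container volume by factor 1.5 (V_new/V_old).
Step 2:
                    L           A           M
  init          2.048       2.342       2.965
  Δ            0.3353      0.3353     -0.3353
  eq            2.383       2.678        2.63
  solve Keq expr → x = -0.1118; check Q = 0.07002
Then remove 0.282 M of M.
Step 3:
                    L           A           M
  init          2.383       2.678       2.348
  Δ          -0.09253    -0.09253     0.09253
  eq            2.291       2.585       2.441
  solve Keq expr → x = 0.03084; check Q = 0.07002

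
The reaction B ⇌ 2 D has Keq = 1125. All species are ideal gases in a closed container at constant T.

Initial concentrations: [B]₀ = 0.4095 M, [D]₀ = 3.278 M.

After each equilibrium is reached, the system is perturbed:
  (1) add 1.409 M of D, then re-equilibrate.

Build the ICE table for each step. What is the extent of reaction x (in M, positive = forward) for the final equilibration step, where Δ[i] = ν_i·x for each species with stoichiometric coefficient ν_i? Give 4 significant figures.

x = -0.01173 M

Q₀ = 26.24 vs Keq = 1125 ⇒ Q<K, forward
Step 1:
                  B         D
  init       0.4095     3.278
  Δ         -0.3948    0.7896
  eq        0.01471     4.068
  solve Keq expr → x = 0.3948; check Q = 1125
Then add 1.409 M of D.
Step 2:
                  B         D
  init      0.01471     5.477
  Δ         0.01173  -0.02345
  eq        0.02643     5.453
  solve Keq expr → x = -0.01173; check Q = 1125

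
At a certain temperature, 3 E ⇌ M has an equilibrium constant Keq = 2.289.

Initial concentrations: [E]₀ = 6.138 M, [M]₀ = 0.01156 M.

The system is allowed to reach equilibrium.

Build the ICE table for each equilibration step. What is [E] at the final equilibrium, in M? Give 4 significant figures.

[E]_eq = 0.9148 M

Q₀ = 4.9989e-05 vs Keq = 2.289 ⇒ Q<K, forward
Step 1:
                    E           M
  init          6.138     0.01156
  Δ            -5.223       1.741
  eq           0.9148       1.753
  solve Keq expr → x = 1.741; check Q = 2.289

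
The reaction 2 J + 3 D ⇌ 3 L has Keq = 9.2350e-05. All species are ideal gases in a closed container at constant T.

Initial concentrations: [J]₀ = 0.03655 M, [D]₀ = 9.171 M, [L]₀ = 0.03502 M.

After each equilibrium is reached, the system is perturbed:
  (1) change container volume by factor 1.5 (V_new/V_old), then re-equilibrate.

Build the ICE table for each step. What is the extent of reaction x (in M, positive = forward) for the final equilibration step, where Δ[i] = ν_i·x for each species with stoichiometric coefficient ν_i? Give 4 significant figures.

x = -0.001531 M

Q₀ = 4.1680e-05 vs Keq = 9.2350e-05 ⇒ Q<K, forward
Step 1:
                   J          D          L
  init       0.03655      9.171    0.03502
  Δ        -0.004511  -0.006766   0.006766
  eq         0.03204      9.164    0.04179
  solve Keq expr → x = 0.002255; check Q = 9.2350e-05
Then change container volume by factor 1.5 (V_new/V_old).
Step 2:
                   J          D          L
  init       0.02136      6.109    0.02786
  Δ         0.003063   0.004594  -0.004594
  eq         0.02442      6.114    0.02326
  solve Keq expr → x = -0.001531; check Q = 9.2350e-05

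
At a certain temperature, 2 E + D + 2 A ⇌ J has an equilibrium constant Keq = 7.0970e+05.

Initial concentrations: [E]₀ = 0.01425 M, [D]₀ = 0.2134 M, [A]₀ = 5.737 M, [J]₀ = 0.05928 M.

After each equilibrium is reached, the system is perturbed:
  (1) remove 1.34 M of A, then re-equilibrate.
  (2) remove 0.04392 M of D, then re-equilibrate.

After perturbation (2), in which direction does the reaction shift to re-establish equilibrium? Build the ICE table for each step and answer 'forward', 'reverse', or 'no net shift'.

Direction: reverse

Q₀ = 41.56 vs Keq = 7.0970e+05 ⇒ Q<K, forward
Step 1:
                   E          D          A          J
  Initial    0.01425     0.2134      5.737    0.05928
  Change    -0.01413  -0.007066   -0.01413   0.007066
  Equil   1.1762e-04     0.2063      5.723    0.06635
  solve Keq expr → x = 0.007066; check Q = 7.0970e+05
Then remove 1.34 M of A.
Step 2:
                   E          D          A          J
  Initial 1.1762e-04     0.2063      4.383    0.06635
  Change  3.5931e-05 1.7966e-05 3.5931e-05 -1.7966e-05
  Equil   1.5355e-04     0.2064      4.383    0.06633
  solve Keq expr → x = -1.7966e-05; check Q = 7.0970e+05
Then remove 0.04392 M of D.
Step 3:
                   E          D          A          J
  Initial 1.5355e-04     0.1624      4.383    0.06633
  Change  1.9500e-05 9.7499e-06 1.9500e-05 -9.7499e-06
  Equil   1.7305e-04     0.1624      4.383    0.06632
  solve Keq expr → x = -9.7499e-06; check Q = 7.0970e+05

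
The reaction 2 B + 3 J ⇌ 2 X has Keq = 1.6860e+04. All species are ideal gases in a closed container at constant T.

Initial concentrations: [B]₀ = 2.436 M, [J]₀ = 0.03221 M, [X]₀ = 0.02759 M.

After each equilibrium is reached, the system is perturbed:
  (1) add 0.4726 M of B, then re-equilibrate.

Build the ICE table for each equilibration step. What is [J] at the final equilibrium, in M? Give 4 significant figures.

Q₀ = 3.839 vs Keq = 1.6860e+04 ⇒ Q<K, forward
Step 1:
                   B          J          X
  Initial      2.436    0.03221    0.02759
  Change    -0.01959   -0.02938    0.01959
  Equil        2.416   0.002828    0.04718
  solve Keq expr → x = 0.009794; check Q = 1.6860e+04
Then add 0.4726 M of B.
Step 2:
                   B          J          X
  Initial      2.889   0.002828    0.04718
  Change  -2.0668e-04 -3.1002e-04 2.0668e-04
  Equil        2.889   0.002518    0.04738
  solve Keq expr → x = 1.0334e-04; check Q = 1.6860e+04

[J]_eq = 0.002518 M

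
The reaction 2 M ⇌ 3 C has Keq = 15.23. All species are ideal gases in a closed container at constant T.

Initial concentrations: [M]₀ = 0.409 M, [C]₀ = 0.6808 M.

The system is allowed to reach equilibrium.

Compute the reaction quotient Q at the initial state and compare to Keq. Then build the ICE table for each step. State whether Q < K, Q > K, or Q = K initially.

Q₀ = 1.886; Q < K (proceeds forward)

Q₀ = 1.886 vs Keq = 15.23 ⇒ Q<K, forward
Step 1:
                   M          C
  init         0.409     0.6808
  Δ          -0.1745     0.2618
  eq          0.2345     0.9426
  solve Keq expr → x = 0.08726; check Q = 15.23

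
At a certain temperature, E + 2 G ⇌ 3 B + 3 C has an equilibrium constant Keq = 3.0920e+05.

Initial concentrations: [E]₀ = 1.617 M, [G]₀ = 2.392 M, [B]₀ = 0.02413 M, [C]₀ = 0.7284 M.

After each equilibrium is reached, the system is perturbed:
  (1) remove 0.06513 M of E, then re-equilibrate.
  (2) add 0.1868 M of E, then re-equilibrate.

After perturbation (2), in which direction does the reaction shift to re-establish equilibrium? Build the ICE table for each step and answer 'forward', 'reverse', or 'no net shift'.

Q₀ = 5.8688e-07 vs Keq = 3.0920e+05 ⇒ Q<K, forward
Step 1:
                  E         G         B         C
  Initial     1.617     2.392   0.02413    0.7284
  Change     -1.128    -2.257     3.385     3.385
  Equil      0.4886    0.1351     3.409     4.114
  solve Keq expr → x = 1.128; check Q = 3.0920e+05
Then remove 0.06513 M of E.
Step 2:
                  E         G         B         C
  Initial    0.4234    0.1351     3.409     4.114
  Change    0.00398   0.00796  -0.01194  -0.01194
  Equil      0.4274    0.1431     3.397     4.102
  solve Keq expr → x = -0.00398; check Q = 3.0920e+05
Then add 0.1868 M of E.
Step 3:
                  E         G         B         C
  Initial    0.6142    0.1431     3.397     4.102
  Change  -0.009919  -0.01984   0.02976   0.02976
  Equil      0.6043    0.1233     3.427     4.132
  solve Keq expr → x = 0.009919; check Q = 3.0920e+05

Direction: forward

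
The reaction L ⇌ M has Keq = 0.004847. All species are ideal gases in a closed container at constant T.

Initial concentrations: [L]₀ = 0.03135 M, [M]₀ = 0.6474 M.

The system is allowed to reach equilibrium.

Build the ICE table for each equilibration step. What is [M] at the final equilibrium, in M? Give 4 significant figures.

Q₀ = 20.65 vs Keq = 0.004847 ⇒ Q>K, reverse
Step 1:
                   L          M
  Initial    0.03135     0.6474
  Change      0.6441    -0.6441
  Equil       0.6755   0.003274
  solve Keq expr → x = -0.6441; check Q = 0.004847

[M]_eq = 0.003274 M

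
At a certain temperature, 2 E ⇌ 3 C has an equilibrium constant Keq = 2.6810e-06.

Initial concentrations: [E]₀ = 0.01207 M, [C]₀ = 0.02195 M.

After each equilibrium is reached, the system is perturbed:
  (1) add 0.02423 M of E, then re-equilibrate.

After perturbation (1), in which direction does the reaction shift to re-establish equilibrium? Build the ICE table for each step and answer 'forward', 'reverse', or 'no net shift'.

Q₀ = 0.07259 vs Keq = 2.6810e-06 ⇒ Q>K, reverse
Step 1:
                   E          C
  Initial    0.01207    0.02195
  Change     0.01382   -0.02073
  Equil      0.02589   0.001216
  solve Keq expr → x = -0.006911; check Q = 2.6810e-06
Then add 0.02423 M of E.
Step 2:
                   E          C
  Initial    0.05012   0.001216
  Change  -4.4104e-04 6.6157e-04
  Equil      0.04968   0.001877
  solve Keq expr → x = 2.2052e-04; check Q = 2.6810e-06

Direction: forward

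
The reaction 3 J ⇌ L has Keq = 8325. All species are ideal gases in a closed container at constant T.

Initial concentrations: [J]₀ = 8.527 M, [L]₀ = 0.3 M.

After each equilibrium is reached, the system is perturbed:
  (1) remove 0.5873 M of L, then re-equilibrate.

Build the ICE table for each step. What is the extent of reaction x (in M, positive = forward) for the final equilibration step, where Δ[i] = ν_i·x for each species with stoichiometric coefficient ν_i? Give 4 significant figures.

x = 0.00161 M

Q₀ = 4.8387e-04 vs Keq = 8325 ⇒ Q<K, forward
Step 1:
                   J          L
  init         8.527        0.3
  Δ           -8.455      2.818
  eq         0.07208      3.118
  solve Keq expr → x = 2.818; check Q = 8325
Then remove 0.5873 M of L.
Step 2:
                   J          L
  init       0.07208      2.531
  Δ        -0.004829    0.00161
  eq         0.06726      2.533
  solve Keq expr → x = 0.00161; check Q = 8325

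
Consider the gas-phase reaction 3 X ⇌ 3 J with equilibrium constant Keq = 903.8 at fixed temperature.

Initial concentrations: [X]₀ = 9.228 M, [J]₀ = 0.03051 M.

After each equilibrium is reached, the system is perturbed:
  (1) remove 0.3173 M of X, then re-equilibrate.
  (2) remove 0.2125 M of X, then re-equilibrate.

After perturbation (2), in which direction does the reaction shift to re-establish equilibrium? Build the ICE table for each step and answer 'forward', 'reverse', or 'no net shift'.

Q₀ = 3.6141e-08 vs Keq = 903.8 ⇒ Q<K, forward
Step 1:
                   X          J
  Initial      9.228    0.03051
  Change       -8.36       8.36
  Equil       0.8678      8.391
  solve Keq expr → x = 2.787; check Q = 903.8
Then remove 0.3173 M of X.
Step 2:
                   X          J
  Initial     0.5505      8.391
  Change      0.2876    -0.2876
  Equil       0.8381      8.103
  solve Keq expr → x = -0.09585; check Q = 903.8
Then remove 0.2125 M of X.
Step 3:
                   X          J
  Initial     0.6256      8.103
  Change      0.1926    -0.1926
  Equil       0.8182      7.911
  solve Keq expr → x = -0.06419; check Q = 903.8

Direction: reverse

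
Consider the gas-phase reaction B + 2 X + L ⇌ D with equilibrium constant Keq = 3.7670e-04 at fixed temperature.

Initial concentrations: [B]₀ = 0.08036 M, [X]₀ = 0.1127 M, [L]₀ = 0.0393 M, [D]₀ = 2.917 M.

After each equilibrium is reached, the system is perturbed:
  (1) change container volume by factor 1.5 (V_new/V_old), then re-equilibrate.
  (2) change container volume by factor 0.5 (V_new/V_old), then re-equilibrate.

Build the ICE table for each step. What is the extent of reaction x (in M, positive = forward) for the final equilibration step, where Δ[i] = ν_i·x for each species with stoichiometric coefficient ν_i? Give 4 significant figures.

x = 0.2342 M

Q₀ = 7.2720e+04 vs Keq = 3.7670e-04 ⇒ Q>K, reverse
Step 1:
                   B          X          L          D
  Initial    0.08036     0.1127     0.0393      2.917
  Change       2.814      5.629      2.814     -2.814
  Equil        2.895      5.742      2.854     0.1026
  solve Keq expr → x = -2.814; check Q = 3.7670e-04
Then change container volume by factor 1.5 (V_new/V_old).
Step 2:
                   B          X          L          D
  Initial       1.93      3.828      1.902    0.06839
  Change      0.0461    0.09221     0.0461    -0.0461
  Equil        1.976       3.92      1.949    0.02229
  solve Keq expr → x = -0.0461; check Q = 3.7670e-04
Then change container volume by factor 0.5 (V_new/V_old).
Step 3:
                   B          X          L          D
  Initial      3.952       7.84      3.897    0.04457
  Change     -0.2342    -0.4684    -0.2342     0.2342
  Equil        3.718      7.371      3.663     0.2787
  solve Keq expr → x = 0.2342; check Q = 3.7670e-04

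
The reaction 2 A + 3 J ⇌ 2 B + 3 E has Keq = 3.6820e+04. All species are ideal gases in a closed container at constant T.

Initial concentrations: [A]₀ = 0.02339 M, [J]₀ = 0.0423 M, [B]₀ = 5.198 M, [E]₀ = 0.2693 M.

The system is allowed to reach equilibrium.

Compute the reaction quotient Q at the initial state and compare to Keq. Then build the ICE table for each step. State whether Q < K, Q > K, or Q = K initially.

Q₀ = 1.2744e+07; Q > K (proceeds reverse)

Q₀ = 1.2744e+07 vs Keq = 3.6820e+04 ⇒ Q>K, reverse
Step 1:
                   A          J          B          E
  Initial    0.02339     0.0423      5.198     0.2693
  Change     0.04453     0.0668   -0.04453    -0.0668
  Equil      0.06792     0.1091      5.153     0.2025
  solve Keq expr → x = -0.02227; check Q = 3.6820e+04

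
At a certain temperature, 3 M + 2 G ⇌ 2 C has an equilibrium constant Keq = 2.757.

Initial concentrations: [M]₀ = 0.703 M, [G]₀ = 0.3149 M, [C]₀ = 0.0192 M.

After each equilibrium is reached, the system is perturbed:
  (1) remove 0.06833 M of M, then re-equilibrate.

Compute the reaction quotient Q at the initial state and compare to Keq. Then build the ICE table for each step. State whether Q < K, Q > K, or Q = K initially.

Q₀ = 0.0107; Q < K (proceeds forward)

Q₀ = 0.0107 vs Keq = 2.757 ⇒ Q<K, forward
Step 1:
                    M           G           C
  Initial       0.703      0.3149      0.0192
  Change      -0.1684     -0.1123      0.1123
  Equil        0.5346      0.2026      0.1315
  solve Keq expr → x = 0.05614; check Q = 2.757
Then remove 0.06833 M of M.
Step 2:
                    M           G           C
  Initial      0.4662      0.2026      0.1315
  Change      0.01758     0.01172    -0.01172
  Equil        0.4838      0.2143      0.1198
  solve Keq expr → x = -0.005861; check Q = 2.757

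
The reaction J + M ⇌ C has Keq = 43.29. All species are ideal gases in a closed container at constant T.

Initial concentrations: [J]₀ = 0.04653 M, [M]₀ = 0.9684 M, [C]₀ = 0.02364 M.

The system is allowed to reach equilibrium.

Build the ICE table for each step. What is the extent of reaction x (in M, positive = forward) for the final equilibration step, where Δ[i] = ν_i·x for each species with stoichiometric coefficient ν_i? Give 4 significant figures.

Q₀ = 0.5246 vs Keq = 43.29 ⇒ Q<K, forward
Step 1:
                  J         M         C
  Initial   0.04653    0.9684   0.02364
  Change   -0.04482  -0.04482   0.04482
  Equil    0.001712    0.9236   0.06846
  solve Keq expr → x = 0.04482; check Q = 43.29

x = 0.04482 M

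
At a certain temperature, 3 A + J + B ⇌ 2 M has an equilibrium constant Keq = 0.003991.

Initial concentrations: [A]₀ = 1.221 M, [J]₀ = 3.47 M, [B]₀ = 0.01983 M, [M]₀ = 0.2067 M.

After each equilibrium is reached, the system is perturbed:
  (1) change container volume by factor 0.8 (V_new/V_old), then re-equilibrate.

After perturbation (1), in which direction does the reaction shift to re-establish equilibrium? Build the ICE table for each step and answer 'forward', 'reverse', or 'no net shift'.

Direction: forward

Q₀ = 0.3411 vs Keq = 0.003991 ⇒ Q>K, reverse
Step 1:
                   A          J          B          M
  I            1.221       3.47    0.01983     0.2067
  C           0.2168    0.07225    0.07225    -0.1445
  E            1.438      3.542    0.09208     0.0622
  solve Keq expr → x = -0.07225; check Q = 0.003991
Then change container volume by factor 0.8 (V_new/V_old).
Step 2:
                   A          J          B          M
  I            1.797      4.428     0.1151    0.07775
  C         -0.03369   -0.01123   -0.01123    0.02246
  E            1.764      4.417     0.1039     0.1002
  solve Keq expr → x = 0.01123; check Q = 0.003991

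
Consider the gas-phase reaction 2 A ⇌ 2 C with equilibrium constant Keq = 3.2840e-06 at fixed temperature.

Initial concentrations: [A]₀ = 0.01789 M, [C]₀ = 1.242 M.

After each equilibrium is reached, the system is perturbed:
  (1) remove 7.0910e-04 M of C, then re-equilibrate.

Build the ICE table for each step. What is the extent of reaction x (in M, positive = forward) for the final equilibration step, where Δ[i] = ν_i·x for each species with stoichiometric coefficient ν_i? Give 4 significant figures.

x = 3.5391e-04 M

Q₀ = 4820 vs Keq = 3.2840e-06 ⇒ Q>K, reverse
Step 1:
                  A         C
  Initial   0.01789     1.242
  Change       1.24     -1.24
  Equil       1.258  0.002279
  solve Keq expr → x = -0.6199; check Q = 3.2840e-06
Then remove 7.0910e-04 M of C.
Step 2:
                  A         C
  Initial     1.258   0.00157
  Change  -7.0782e-04 7.0782e-04
  Equil       1.257  0.002278
  solve Keq expr → x = 3.5391e-04; check Q = 3.2840e-06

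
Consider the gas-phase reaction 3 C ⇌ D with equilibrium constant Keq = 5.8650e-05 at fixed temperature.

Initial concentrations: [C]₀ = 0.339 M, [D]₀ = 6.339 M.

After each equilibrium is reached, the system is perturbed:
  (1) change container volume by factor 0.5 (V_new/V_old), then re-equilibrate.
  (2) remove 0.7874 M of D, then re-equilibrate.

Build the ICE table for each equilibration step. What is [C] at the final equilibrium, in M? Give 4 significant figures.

[C]_eq = 31.07 M

Q₀ = 162.7 vs Keq = 5.8650e-05 ⇒ Q>K, reverse
Step 1:
                    C           D
  init          0.339       6.339
  Δ             17.94      -5.981
  eq            18.28      0.3583
  solve Keq expr → x = -5.981; check Q = 5.8650e-05
Then change container volume by factor 0.5 (V_new/V_old).
Step 2:
                    C           D
  init          36.56      0.7166
  Δ            -3.952       1.317
  eq            32.61       2.034
  solve Keq expr → x = 1.317; check Q = 5.8650e-05
Then remove 0.7874 M of D.
Step 3:
                    C           D
  init          32.61       1.247
  Δ            -1.539      0.5129
  eq            31.07       1.759
  solve Keq expr → x = 0.5129; check Q = 5.8650e-05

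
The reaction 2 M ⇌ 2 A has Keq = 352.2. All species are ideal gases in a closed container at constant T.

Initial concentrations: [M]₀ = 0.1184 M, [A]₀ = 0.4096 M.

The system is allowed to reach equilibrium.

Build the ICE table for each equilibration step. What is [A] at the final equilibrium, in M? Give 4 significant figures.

Q₀ = 11.97 vs Keq = 352.2 ⇒ Q<K, forward
Step 1:
                  M         A
  init       0.1184    0.4096
  Δ        -0.09169   0.09169
  eq        0.02671    0.5013
  solve Keq expr → x = 0.04584; check Q = 352.2

[A]_eq = 0.5013 M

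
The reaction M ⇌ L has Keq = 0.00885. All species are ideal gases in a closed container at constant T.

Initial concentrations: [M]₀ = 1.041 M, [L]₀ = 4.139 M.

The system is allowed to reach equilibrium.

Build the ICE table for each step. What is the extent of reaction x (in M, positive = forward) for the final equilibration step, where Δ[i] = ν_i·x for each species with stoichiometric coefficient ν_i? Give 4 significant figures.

x = -4.094 M

Q₀ = 3.976 vs Keq = 0.00885 ⇒ Q>K, reverse
Step 1:
                    M           L
  init          1.041       4.139
  Δ             4.094      -4.094
  eq            5.135     0.04544
  solve Keq expr → x = -4.094; check Q = 0.00885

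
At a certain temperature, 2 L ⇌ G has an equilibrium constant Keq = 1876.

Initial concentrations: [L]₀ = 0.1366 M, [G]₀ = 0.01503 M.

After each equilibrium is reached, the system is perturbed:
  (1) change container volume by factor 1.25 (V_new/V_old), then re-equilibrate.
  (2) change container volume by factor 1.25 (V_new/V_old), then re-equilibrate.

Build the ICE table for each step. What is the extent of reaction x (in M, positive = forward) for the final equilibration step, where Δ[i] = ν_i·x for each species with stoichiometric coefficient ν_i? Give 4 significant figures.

Q₀ = 0.8055 vs Keq = 1876 ⇒ Q<K, forward
Step 1:
                  L         G
  I          0.1366   0.01503
  C         -0.1301   0.06503
  E        0.006533   0.08006
  solve Keq expr → x = 0.06503; check Q = 1876
Then change container volume by factor 1.25 (V_new/V_old).
Step 2:
                  L         G
  I        0.005226   0.06405
  C       6.0311e-04 -3.0155e-04
  E        0.005829   0.06375
  solve Keq expr → x = -3.0155e-04; check Q = 1876
Then change container volume by factor 1.25 (V_new/V_old).
Step 3:
                  L         G
  I        0.004663     0.051
  C       5.3671e-04 -2.6836e-04
  E          0.0052   0.05073
  solve Keq expr → x = -2.6836e-04; check Q = 1876

x = -2.6836e-04 M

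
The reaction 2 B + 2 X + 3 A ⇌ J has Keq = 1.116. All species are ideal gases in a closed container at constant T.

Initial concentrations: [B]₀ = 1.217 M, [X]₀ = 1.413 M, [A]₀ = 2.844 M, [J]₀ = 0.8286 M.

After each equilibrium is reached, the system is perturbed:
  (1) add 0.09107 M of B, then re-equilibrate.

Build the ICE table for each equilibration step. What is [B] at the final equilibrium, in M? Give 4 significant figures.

Q₀ = 0.01218 vs Keq = 1.116 ⇒ Q<K, forward
Step 1:
                   B          X          A          J
  Initial      1.217      1.413      2.844     0.8286
  Change     -0.6684    -0.6684     -1.003     0.3342
  Equil       0.5486     0.7446      1.841      1.163
  solve Keq expr → x = 0.3342; check Q = 1.116
Then add 0.09107 M of B.
Step 2:
                   B          X          A          J
  Initial     0.6397     0.7446      1.841      1.163
  Change    -0.03463   -0.03463   -0.05194    0.01731
  Equil       0.6051       0.71      1.789       1.18
  solve Keq expr → x = 0.01731; check Q = 1.116

[B]_eq = 0.6051 M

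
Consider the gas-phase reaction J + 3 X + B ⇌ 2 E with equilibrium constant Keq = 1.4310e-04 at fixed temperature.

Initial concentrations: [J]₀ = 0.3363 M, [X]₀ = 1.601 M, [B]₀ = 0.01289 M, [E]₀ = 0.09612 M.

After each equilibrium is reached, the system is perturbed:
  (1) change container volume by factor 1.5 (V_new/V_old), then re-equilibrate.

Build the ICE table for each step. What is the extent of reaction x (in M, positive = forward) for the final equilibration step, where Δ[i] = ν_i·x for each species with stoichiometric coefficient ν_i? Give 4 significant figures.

Q₀ = 0.5194 vs Keq = 1.4310e-04 ⇒ Q>K, reverse
Step 1:
                  J         X         B         E
  Initial    0.3363     1.601   0.01289   0.09612
  Change      0.046     0.138     0.046    -0.092
  Equil      0.3823     1.739   0.05889  0.004116
  solve Keq expr → x = -0.046; check Q = 1.4310e-04
Then change container volume by factor 1.5 (V_new/V_old).
Step 2:
                  J         X         B         E
  Initial    0.2549     1.159   0.03926  0.002744
  Change  6.1666e-04   0.00185 6.1666e-04 -0.001233
  Equil      0.2555     1.161   0.03988  0.001511
  solve Keq expr → x = -6.1666e-04; check Q = 1.4310e-04

x = -6.1666e-04 M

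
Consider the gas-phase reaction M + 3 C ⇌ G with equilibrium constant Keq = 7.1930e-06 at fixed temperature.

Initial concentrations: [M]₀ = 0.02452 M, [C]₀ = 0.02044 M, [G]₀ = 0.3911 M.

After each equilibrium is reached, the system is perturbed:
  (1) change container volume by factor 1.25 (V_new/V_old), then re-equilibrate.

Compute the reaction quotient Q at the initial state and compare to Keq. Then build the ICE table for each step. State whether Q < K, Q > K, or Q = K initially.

Q₀ = 1.8678e+06 vs Keq = 7.1930e-06 ⇒ Q>K, reverse
Step 1:
                  M         C         G
  init      0.02452   0.02044    0.3911
  Δ          0.3911     1.173   -0.3911
  eq         0.4156     1.194 5.0853e-06
  solve Keq expr → x = -0.3911; check Q = 7.1930e-06
Then change container volume by factor 1.25 (V_new/V_old).
Step 2:
                  M         C         G
  init       0.3325     0.955 4.0682e-06
  Δ       1.9852e-06 5.9557e-06 -1.9852e-06
  eq         0.3325     0.955 2.0830e-06
  solve Keq expr → x = -1.9852e-06; check Q = 7.1930e-06

Q₀ = 1.8678e+06; Q > K (proceeds reverse)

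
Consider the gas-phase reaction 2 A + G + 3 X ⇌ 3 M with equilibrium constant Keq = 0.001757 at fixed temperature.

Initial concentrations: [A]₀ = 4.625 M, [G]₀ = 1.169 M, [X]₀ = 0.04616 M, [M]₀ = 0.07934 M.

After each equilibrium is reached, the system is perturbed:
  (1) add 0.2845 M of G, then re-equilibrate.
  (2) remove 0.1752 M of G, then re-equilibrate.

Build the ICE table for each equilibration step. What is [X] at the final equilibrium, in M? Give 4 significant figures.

[X]_eq = 0.09184 M

Q₀ = 0.2031 vs Keq = 0.001757 ⇒ Q>K, reverse
Step 1:
                    A           G           X           M
  init          4.625       1.169     0.04616     0.07934
  Δ           0.03093     0.01546     0.04639    -0.04639
  eq            4.656       1.184     0.09255     0.03295
  solve Keq expr → x = -0.01546; check Q = 0.001757
Then add 0.2845 M of G.
Step 2:
                    A           G           X           M
  init          4.656       1.469     0.09255     0.03295
  Δ         -0.001177 -5.8846e-04   -0.001765    0.001765
  eq            4.655       1.468     0.09079     0.03471
  solve Keq expr → x = 5.8846e-04; check Q = 0.001757
Then remove 0.1752 M of G.
Step 3:
                    A           G           X           M
  init          4.655       1.293     0.09079     0.03471
  Δ        6.9914e-04  3.4957e-04    0.001049   -0.001049
  eq            4.655       1.294     0.09184     0.03366
  solve Keq expr → x = -3.4957e-04; check Q = 0.001757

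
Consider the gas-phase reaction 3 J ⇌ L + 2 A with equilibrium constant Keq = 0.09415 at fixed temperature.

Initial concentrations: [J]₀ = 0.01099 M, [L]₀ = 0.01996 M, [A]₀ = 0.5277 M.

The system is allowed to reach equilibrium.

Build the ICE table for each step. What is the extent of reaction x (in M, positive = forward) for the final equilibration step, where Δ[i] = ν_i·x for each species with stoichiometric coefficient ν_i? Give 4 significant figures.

x = -0.01982 M

Q₀ = 4187 vs Keq = 0.09415 ⇒ Q>K, reverse
Step 1:
                  J         L         A
  I         0.01099   0.01996    0.5277
  C         0.05947  -0.01982  -0.03964
  E         0.07046 1.3824e-04    0.4881
  solve Keq expr → x = -0.01982; check Q = 0.09415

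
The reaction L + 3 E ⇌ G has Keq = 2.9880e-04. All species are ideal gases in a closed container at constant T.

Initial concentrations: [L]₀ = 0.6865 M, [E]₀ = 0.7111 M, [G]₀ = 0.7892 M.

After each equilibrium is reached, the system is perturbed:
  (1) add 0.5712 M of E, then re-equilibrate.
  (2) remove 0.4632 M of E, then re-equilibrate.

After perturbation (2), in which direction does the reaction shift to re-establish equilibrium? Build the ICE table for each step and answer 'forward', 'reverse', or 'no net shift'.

Q₀ = 3.197 vs Keq = 2.9880e-04 ⇒ Q>K, reverse
Step 1:
                  L         E         G
  Initial    0.6865    0.7111    0.7892
  Change     0.7769     2.331   -0.7769
  Equil       1.463     3.042   0.01231
  solve Keq expr → x = -0.7769; check Q = 2.9880e-04
Then add 0.5712 M of E.
Step 2:
                  L         E         G
  Initial     1.463     3.613   0.01231
  Change   -0.00781  -0.02343   0.00781
  Equil       1.456      3.59   0.02012
  solve Keq expr → x = 0.00781; check Q = 2.9880e-04
Then remove 0.4632 M of E.
Step 3:
                  L         E         G
  Initial     1.456     3.126   0.02012
  Change   0.006514   0.01954 -0.006514
  Equil       1.462     3.146    0.0136
  solve Keq expr → x = -0.006514; check Q = 2.9880e-04

Direction: reverse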